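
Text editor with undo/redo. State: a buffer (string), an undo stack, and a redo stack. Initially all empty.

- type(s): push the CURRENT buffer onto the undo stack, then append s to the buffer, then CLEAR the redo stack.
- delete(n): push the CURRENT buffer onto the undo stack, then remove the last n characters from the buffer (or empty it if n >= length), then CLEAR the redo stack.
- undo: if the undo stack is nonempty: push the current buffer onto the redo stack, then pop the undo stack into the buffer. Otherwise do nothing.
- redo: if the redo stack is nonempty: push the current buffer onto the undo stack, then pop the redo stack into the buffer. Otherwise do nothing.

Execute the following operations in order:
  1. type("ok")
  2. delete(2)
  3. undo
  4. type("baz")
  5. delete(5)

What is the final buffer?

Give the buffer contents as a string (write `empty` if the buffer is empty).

After op 1 (type): buf='ok' undo_depth=1 redo_depth=0
After op 2 (delete): buf='(empty)' undo_depth=2 redo_depth=0
After op 3 (undo): buf='ok' undo_depth=1 redo_depth=1
After op 4 (type): buf='okbaz' undo_depth=2 redo_depth=0
After op 5 (delete): buf='(empty)' undo_depth=3 redo_depth=0

Answer: empty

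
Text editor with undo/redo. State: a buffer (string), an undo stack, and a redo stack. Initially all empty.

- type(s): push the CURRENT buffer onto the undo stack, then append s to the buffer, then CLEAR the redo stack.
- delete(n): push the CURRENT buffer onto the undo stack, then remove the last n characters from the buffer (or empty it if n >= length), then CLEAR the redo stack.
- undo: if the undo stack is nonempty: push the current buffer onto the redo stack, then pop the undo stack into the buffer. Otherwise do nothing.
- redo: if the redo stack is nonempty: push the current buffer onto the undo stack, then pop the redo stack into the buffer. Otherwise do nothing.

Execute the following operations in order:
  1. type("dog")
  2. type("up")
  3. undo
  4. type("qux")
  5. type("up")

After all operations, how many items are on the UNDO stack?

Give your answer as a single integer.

Answer: 3

Derivation:
After op 1 (type): buf='dog' undo_depth=1 redo_depth=0
After op 2 (type): buf='dogup' undo_depth=2 redo_depth=0
After op 3 (undo): buf='dog' undo_depth=1 redo_depth=1
After op 4 (type): buf='dogqux' undo_depth=2 redo_depth=0
After op 5 (type): buf='dogquxup' undo_depth=3 redo_depth=0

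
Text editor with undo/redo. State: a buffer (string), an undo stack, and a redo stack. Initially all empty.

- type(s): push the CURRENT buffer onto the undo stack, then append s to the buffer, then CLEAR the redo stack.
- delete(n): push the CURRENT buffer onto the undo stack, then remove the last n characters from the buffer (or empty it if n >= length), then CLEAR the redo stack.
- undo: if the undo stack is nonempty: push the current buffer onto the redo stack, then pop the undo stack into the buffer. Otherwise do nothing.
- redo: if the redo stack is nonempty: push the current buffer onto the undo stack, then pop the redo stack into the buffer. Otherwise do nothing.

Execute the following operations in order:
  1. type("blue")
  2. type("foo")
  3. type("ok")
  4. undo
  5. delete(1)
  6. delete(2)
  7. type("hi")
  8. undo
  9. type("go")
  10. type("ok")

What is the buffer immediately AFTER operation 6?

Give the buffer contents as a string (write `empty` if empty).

After op 1 (type): buf='blue' undo_depth=1 redo_depth=0
After op 2 (type): buf='bluefoo' undo_depth=2 redo_depth=0
After op 3 (type): buf='bluefoook' undo_depth=3 redo_depth=0
After op 4 (undo): buf='bluefoo' undo_depth=2 redo_depth=1
After op 5 (delete): buf='bluefo' undo_depth=3 redo_depth=0
After op 6 (delete): buf='blue' undo_depth=4 redo_depth=0

Answer: blue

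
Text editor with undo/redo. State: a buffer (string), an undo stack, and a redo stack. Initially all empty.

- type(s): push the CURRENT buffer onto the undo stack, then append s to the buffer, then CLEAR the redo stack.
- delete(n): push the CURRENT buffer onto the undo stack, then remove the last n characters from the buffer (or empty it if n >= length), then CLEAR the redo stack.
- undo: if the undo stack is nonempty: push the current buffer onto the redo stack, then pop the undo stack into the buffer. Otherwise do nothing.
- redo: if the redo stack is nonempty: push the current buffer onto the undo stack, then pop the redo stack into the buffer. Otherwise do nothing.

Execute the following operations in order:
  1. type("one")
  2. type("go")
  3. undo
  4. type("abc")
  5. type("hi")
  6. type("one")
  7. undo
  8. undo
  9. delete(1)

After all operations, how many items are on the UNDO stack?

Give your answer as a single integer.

After op 1 (type): buf='one' undo_depth=1 redo_depth=0
After op 2 (type): buf='onego' undo_depth=2 redo_depth=0
After op 3 (undo): buf='one' undo_depth=1 redo_depth=1
After op 4 (type): buf='oneabc' undo_depth=2 redo_depth=0
After op 5 (type): buf='oneabchi' undo_depth=3 redo_depth=0
After op 6 (type): buf='oneabchione' undo_depth=4 redo_depth=0
After op 7 (undo): buf='oneabchi' undo_depth=3 redo_depth=1
After op 8 (undo): buf='oneabc' undo_depth=2 redo_depth=2
After op 9 (delete): buf='oneab' undo_depth=3 redo_depth=0

Answer: 3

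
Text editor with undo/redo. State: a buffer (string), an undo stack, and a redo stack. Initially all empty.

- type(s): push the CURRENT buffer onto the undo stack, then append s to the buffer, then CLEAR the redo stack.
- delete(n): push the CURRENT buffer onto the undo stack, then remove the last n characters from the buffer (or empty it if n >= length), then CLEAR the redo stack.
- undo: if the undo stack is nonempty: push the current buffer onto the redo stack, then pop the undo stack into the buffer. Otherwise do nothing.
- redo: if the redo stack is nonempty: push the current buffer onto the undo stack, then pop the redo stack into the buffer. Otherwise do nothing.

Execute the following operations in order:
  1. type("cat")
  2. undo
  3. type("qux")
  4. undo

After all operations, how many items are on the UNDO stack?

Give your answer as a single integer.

Answer: 0

Derivation:
After op 1 (type): buf='cat' undo_depth=1 redo_depth=0
After op 2 (undo): buf='(empty)' undo_depth=0 redo_depth=1
After op 3 (type): buf='qux' undo_depth=1 redo_depth=0
After op 4 (undo): buf='(empty)' undo_depth=0 redo_depth=1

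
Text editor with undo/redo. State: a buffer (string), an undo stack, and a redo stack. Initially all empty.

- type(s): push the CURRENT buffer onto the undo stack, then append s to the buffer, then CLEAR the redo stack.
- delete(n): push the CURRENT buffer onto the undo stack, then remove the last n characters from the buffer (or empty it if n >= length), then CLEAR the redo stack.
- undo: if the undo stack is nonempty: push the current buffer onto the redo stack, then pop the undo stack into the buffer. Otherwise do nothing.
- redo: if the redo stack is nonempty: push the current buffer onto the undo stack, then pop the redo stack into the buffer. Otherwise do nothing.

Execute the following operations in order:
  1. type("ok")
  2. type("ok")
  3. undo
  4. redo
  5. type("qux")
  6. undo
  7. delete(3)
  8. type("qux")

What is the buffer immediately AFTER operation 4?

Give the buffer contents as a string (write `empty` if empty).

Answer: okok

Derivation:
After op 1 (type): buf='ok' undo_depth=1 redo_depth=0
After op 2 (type): buf='okok' undo_depth=2 redo_depth=0
After op 3 (undo): buf='ok' undo_depth=1 redo_depth=1
After op 4 (redo): buf='okok' undo_depth=2 redo_depth=0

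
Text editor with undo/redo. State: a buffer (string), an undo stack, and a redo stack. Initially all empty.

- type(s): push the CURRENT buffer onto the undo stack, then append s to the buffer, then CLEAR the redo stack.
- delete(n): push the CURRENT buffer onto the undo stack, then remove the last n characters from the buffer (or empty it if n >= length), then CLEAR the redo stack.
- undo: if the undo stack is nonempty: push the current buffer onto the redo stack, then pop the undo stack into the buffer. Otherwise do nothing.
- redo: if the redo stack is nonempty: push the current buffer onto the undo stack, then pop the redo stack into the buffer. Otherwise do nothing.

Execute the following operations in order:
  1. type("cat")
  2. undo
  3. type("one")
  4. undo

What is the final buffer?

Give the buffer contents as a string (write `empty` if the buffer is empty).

Answer: empty

Derivation:
After op 1 (type): buf='cat' undo_depth=1 redo_depth=0
After op 2 (undo): buf='(empty)' undo_depth=0 redo_depth=1
After op 3 (type): buf='one' undo_depth=1 redo_depth=0
After op 4 (undo): buf='(empty)' undo_depth=0 redo_depth=1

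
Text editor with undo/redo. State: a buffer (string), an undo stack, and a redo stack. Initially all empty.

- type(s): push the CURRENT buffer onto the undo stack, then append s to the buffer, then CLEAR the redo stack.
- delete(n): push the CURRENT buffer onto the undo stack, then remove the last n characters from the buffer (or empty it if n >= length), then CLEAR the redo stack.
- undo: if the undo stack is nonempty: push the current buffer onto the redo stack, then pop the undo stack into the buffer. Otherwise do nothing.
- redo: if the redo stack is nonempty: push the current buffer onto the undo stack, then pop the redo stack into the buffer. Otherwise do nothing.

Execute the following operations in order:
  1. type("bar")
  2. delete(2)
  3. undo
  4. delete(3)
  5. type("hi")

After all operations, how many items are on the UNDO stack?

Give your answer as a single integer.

After op 1 (type): buf='bar' undo_depth=1 redo_depth=0
After op 2 (delete): buf='b' undo_depth=2 redo_depth=0
After op 3 (undo): buf='bar' undo_depth=1 redo_depth=1
After op 4 (delete): buf='(empty)' undo_depth=2 redo_depth=0
After op 5 (type): buf='hi' undo_depth=3 redo_depth=0

Answer: 3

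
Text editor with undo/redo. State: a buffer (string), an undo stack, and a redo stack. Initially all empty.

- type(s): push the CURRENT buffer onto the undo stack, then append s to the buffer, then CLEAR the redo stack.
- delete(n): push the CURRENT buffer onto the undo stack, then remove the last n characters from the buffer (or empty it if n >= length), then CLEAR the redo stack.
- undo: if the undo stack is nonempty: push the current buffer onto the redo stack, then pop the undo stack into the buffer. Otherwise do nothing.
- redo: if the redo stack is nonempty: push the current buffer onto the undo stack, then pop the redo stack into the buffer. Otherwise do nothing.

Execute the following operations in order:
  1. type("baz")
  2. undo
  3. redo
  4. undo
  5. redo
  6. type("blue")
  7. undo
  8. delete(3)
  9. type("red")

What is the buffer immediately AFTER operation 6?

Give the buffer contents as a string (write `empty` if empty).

Answer: bazblue

Derivation:
After op 1 (type): buf='baz' undo_depth=1 redo_depth=0
After op 2 (undo): buf='(empty)' undo_depth=0 redo_depth=1
After op 3 (redo): buf='baz' undo_depth=1 redo_depth=0
After op 4 (undo): buf='(empty)' undo_depth=0 redo_depth=1
After op 5 (redo): buf='baz' undo_depth=1 redo_depth=0
After op 6 (type): buf='bazblue' undo_depth=2 redo_depth=0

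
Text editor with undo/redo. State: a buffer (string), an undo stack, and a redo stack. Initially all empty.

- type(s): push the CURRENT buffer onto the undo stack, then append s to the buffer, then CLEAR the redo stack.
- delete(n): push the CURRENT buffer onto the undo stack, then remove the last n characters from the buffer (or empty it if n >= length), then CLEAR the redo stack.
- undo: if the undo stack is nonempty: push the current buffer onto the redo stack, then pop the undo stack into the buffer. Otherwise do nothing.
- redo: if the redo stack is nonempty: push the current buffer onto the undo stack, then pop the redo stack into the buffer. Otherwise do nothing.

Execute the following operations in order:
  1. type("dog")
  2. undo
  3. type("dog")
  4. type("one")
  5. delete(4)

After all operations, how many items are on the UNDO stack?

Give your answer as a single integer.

After op 1 (type): buf='dog' undo_depth=1 redo_depth=0
After op 2 (undo): buf='(empty)' undo_depth=0 redo_depth=1
After op 3 (type): buf='dog' undo_depth=1 redo_depth=0
After op 4 (type): buf='dogone' undo_depth=2 redo_depth=0
After op 5 (delete): buf='do' undo_depth=3 redo_depth=0

Answer: 3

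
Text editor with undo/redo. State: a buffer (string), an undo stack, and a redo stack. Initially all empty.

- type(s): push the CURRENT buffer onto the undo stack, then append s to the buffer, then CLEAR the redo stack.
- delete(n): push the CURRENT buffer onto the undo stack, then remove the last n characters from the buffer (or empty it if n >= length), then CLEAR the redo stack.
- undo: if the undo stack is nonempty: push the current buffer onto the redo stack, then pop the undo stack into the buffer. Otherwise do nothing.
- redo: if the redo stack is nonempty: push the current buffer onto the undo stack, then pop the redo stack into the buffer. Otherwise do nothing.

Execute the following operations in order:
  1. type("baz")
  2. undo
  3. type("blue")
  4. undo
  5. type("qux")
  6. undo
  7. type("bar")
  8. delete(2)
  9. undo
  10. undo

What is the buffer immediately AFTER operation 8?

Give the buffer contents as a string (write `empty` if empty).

After op 1 (type): buf='baz' undo_depth=1 redo_depth=0
After op 2 (undo): buf='(empty)' undo_depth=0 redo_depth=1
After op 3 (type): buf='blue' undo_depth=1 redo_depth=0
After op 4 (undo): buf='(empty)' undo_depth=0 redo_depth=1
After op 5 (type): buf='qux' undo_depth=1 redo_depth=0
After op 6 (undo): buf='(empty)' undo_depth=0 redo_depth=1
After op 7 (type): buf='bar' undo_depth=1 redo_depth=0
After op 8 (delete): buf='b' undo_depth=2 redo_depth=0

Answer: b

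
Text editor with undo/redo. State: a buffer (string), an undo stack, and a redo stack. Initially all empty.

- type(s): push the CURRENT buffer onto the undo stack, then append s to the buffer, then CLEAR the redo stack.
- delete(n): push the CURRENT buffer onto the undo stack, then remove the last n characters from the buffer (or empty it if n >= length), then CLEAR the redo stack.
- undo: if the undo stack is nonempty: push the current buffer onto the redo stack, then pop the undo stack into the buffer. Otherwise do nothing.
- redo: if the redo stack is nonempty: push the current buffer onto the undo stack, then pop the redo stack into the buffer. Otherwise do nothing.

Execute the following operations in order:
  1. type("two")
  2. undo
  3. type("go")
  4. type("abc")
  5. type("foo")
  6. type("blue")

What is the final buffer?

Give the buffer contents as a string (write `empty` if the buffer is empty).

After op 1 (type): buf='two' undo_depth=1 redo_depth=0
After op 2 (undo): buf='(empty)' undo_depth=0 redo_depth=1
After op 3 (type): buf='go' undo_depth=1 redo_depth=0
After op 4 (type): buf='goabc' undo_depth=2 redo_depth=0
After op 5 (type): buf='goabcfoo' undo_depth=3 redo_depth=0
After op 6 (type): buf='goabcfooblue' undo_depth=4 redo_depth=0

Answer: goabcfooblue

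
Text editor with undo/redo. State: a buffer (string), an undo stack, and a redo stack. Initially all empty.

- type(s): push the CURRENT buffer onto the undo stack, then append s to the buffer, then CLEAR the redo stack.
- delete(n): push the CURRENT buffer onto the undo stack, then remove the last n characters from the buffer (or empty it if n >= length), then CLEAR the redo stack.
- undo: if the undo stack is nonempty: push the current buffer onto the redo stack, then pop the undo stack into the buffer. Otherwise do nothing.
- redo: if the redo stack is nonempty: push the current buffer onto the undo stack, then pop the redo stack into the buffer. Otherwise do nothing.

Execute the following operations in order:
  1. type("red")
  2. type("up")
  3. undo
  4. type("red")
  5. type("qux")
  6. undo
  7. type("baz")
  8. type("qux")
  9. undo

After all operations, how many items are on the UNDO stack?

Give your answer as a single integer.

After op 1 (type): buf='red' undo_depth=1 redo_depth=0
After op 2 (type): buf='redup' undo_depth=2 redo_depth=0
After op 3 (undo): buf='red' undo_depth=1 redo_depth=1
After op 4 (type): buf='redred' undo_depth=2 redo_depth=0
After op 5 (type): buf='redredqux' undo_depth=3 redo_depth=0
After op 6 (undo): buf='redred' undo_depth=2 redo_depth=1
After op 7 (type): buf='redredbaz' undo_depth=3 redo_depth=0
After op 8 (type): buf='redredbazqux' undo_depth=4 redo_depth=0
After op 9 (undo): buf='redredbaz' undo_depth=3 redo_depth=1

Answer: 3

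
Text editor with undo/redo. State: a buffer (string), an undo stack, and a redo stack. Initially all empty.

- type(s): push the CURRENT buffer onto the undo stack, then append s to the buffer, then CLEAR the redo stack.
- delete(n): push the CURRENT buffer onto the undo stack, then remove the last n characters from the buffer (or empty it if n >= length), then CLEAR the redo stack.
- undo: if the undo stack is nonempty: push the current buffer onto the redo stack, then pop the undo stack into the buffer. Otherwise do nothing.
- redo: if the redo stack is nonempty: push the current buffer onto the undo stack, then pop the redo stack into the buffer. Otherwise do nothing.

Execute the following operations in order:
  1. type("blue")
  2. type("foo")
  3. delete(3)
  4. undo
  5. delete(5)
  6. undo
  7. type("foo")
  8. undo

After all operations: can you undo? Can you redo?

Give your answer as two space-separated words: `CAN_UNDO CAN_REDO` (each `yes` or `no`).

After op 1 (type): buf='blue' undo_depth=1 redo_depth=0
After op 2 (type): buf='bluefoo' undo_depth=2 redo_depth=0
After op 3 (delete): buf='blue' undo_depth=3 redo_depth=0
After op 4 (undo): buf='bluefoo' undo_depth=2 redo_depth=1
After op 5 (delete): buf='bl' undo_depth=3 redo_depth=0
After op 6 (undo): buf='bluefoo' undo_depth=2 redo_depth=1
After op 7 (type): buf='bluefoofoo' undo_depth=3 redo_depth=0
After op 8 (undo): buf='bluefoo' undo_depth=2 redo_depth=1

Answer: yes yes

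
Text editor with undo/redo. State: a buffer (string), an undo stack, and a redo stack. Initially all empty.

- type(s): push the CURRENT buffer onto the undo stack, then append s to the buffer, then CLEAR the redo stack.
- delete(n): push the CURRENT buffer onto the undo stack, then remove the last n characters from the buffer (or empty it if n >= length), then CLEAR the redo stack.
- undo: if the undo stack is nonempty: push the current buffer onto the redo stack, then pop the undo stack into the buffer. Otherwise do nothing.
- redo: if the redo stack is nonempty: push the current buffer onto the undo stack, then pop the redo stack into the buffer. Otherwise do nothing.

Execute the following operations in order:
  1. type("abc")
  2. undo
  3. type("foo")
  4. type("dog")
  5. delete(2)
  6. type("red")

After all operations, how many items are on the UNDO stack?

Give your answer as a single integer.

Answer: 4

Derivation:
After op 1 (type): buf='abc' undo_depth=1 redo_depth=0
After op 2 (undo): buf='(empty)' undo_depth=0 redo_depth=1
After op 3 (type): buf='foo' undo_depth=1 redo_depth=0
After op 4 (type): buf='foodog' undo_depth=2 redo_depth=0
After op 5 (delete): buf='food' undo_depth=3 redo_depth=0
After op 6 (type): buf='foodred' undo_depth=4 redo_depth=0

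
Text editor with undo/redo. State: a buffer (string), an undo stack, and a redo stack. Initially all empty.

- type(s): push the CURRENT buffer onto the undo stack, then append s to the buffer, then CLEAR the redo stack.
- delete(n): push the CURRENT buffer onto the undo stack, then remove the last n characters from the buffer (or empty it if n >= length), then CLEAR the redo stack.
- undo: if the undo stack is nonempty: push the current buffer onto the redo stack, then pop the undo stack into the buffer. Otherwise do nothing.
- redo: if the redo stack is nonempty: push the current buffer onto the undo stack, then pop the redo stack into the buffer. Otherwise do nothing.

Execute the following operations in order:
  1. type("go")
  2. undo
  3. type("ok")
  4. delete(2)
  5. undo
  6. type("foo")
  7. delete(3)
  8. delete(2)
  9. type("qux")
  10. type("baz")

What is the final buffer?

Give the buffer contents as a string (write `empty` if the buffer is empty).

After op 1 (type): buf='go' undo_depth=1 redo_depth=0
After op 2 (undo): buf='(empty)' undo_depth=0 redo_depth=1
After op 3 (type): buf='ok' undo_depth=1 redo_depth=0
After op 4 (delete): buf='(empty)' undo_depth=2 redo_depth=0
After op 5 (undo): buf='ok' undo_depth=1 redo_depth=1
After op 6 (type): buf='okfoo' undo_depth=2 redo_depth=0
After op 7 (delete): buf='ok' undo_depth=3 redo_depth=0
After op 8 (delete): buf='(empty)' undo_depth=4 redo_depth=0
After op 9 (type): buf='qux' undo_depth=5 redo_depth=0
After op 10 (type): buf='quxbaz' undo_depth=6 redo_depth=0

Answer: quxbaz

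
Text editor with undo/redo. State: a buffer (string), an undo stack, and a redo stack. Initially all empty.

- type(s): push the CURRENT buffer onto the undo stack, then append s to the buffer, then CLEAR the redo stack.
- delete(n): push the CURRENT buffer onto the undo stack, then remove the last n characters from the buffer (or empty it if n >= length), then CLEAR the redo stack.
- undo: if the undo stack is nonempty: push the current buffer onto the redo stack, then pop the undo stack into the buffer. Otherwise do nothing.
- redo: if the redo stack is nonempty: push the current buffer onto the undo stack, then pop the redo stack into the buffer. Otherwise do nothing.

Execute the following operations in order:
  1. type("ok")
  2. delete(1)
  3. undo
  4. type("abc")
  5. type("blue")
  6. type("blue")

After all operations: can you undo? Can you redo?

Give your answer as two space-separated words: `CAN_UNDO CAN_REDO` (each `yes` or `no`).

Answer: yes no

Derivation:
After op 1 (type): buf='ok' undo_depth=1 redo_depth=0
After op 2 (delete): buf='o' undo_depth=2 redo_depth=0
After op 3 (undo): buf='ok' undo_depth=1 redo_depth=1
After op 4 (type): buf='okabc' undo_depth=2 redo_depth=0
After op 5 (type): buf='okabcblue' undo_depth=3 redo_depth=0
After op 6 (type): buf='okabcblueblue' undo_depth=4 redo_depth=0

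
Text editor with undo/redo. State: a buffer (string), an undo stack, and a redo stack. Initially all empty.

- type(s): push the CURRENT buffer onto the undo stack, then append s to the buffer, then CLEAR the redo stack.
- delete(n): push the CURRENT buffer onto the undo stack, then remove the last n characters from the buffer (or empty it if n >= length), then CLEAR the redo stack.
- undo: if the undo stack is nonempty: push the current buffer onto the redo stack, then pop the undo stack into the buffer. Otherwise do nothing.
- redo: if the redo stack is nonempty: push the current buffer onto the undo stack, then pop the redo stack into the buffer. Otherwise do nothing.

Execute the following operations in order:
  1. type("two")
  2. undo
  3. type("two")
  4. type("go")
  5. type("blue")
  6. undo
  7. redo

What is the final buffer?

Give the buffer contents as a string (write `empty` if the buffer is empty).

Answer: twogoblue

Derivation:
After op 1 (type): buf='two' undo_depth=1 redo_depth=0
After op 2 (undo): buf='(empty)' undo_depth=0 redo_depth=1
After op 3 (type): buf='two' undo_depth=1 redo_depth=0
After op 4 (type): buf='twogo' undo_depth=2 redo_depth=0
After op 5 (type): buf='twogoblue' undo_depth=3 redo_depth=0
After op 6 (undo): buf='twogo' undo_depth=2 redo_depth=1
After op 7 (redo): buf='twogoblue' undo_depth=3 redo_depth=0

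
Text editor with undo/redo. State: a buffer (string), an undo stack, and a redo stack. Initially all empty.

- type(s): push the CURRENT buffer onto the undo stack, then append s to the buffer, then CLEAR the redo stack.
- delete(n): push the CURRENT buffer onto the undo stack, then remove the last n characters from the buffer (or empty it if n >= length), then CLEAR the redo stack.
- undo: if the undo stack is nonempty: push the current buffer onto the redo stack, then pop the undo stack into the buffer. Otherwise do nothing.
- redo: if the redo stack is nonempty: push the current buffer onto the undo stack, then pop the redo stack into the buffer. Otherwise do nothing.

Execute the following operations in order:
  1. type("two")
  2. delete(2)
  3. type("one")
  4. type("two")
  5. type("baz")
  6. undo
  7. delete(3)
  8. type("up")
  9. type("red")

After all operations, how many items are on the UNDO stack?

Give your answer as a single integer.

After op 1 (type): buf='two' undo_depth=1 redo_depth=0
After op 2 (delete): buf='t' undo_depth=2 redo_depth=0
After op 3 (type): buf='tone' undo_depth=3 redo_depth=0
After op 4 (type): buf='tonetwo' undo_depth=4 redo_depth=0
After op 5 (type): buf='tonetwobaz' undo_depth=5 redo_depth=0
After op 6 (undo): buf='tonetwo' undo_depth=4 redo_depth=1
After op 7 (delete): buf='tone' undo_depth=5 redo_depth=0
After op 8 (type): buf='toneup' undo_depth=6 redo_depth=0
After op 9 (type): buf='toneupred' undo_depth=7 redo_depth=0

Answer: 7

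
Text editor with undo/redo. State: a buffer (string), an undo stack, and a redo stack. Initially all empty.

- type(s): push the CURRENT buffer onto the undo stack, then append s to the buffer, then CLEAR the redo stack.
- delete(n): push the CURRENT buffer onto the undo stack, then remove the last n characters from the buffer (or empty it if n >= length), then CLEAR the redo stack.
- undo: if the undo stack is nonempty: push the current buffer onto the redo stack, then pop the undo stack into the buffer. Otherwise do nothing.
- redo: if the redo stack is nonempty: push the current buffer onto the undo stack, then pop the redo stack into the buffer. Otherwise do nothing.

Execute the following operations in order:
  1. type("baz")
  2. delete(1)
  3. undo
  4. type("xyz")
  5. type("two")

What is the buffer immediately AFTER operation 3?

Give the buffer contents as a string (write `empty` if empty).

Answer: baz

Derivation:
After op 1 (type): buf='baz' undo_depth=1 redo_depth=0
After op 2 (delete): buf='ba' undo_depth=2 redo_depth=0
After op 3 (undo): buf='baz' undo_depth=1 redo_depth=1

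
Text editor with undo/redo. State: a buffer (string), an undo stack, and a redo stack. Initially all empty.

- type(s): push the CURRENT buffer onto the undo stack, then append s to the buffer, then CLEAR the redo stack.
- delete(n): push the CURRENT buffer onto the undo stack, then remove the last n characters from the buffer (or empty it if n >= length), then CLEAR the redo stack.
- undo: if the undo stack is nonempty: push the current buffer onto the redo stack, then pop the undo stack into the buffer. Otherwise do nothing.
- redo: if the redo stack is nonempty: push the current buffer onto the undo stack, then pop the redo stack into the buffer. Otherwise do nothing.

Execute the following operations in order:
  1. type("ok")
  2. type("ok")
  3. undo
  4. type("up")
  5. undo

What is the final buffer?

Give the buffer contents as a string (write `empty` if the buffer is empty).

After op 1 (type): buf='ok' undo_depth=1 redo_depth=0
After op 2 (type): buf='okok' undo_depth=2 redo_depth=0
After op 3 (undo): buf='ok' undo_depth=1 redo_depth=1
After op 4 (type): buf='okup' undo_depth=2 redo_depth=0
After op 5 (undo): buf='ok' undo_depth=1 redo_depth=1

Answer: ok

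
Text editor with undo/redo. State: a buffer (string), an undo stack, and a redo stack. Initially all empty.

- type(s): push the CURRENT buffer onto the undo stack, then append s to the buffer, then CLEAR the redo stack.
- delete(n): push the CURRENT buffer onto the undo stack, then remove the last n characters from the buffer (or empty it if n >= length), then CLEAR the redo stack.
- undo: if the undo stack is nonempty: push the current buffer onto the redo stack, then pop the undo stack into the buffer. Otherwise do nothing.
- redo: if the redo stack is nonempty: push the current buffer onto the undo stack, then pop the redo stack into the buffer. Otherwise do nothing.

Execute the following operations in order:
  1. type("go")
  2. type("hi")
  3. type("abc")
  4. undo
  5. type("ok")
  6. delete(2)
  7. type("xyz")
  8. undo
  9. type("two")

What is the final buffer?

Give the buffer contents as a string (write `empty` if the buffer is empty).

Answer: gohitwo

Derivation:
After op 1 (type): buf='go' undo_depth=1 redo_depth=0
After op 2 (type): buf='gohi' undo_depth=2 redo_depth=0
After op 3 (type): buf='gohiabc' undo_depth=3 redo_depth=0
After op 4 (undo): buf='gohi' undo_depth=2 redo_depth=1
After op 5 (type): buf='gohiok' undo_depth=3 redo_depth=0
After op 6 (delete): buf='gohi' undo_depth=4 redo_depth=0
After op 7 (type): buf='gohixyz' undo_depth=5 redo_depth=0
After op 8 (undo): buf='gohi' undo_depth=4 redo_depth=1
After op 9 (type): buf='gohitwo' undo_depth=5 redo_depth=0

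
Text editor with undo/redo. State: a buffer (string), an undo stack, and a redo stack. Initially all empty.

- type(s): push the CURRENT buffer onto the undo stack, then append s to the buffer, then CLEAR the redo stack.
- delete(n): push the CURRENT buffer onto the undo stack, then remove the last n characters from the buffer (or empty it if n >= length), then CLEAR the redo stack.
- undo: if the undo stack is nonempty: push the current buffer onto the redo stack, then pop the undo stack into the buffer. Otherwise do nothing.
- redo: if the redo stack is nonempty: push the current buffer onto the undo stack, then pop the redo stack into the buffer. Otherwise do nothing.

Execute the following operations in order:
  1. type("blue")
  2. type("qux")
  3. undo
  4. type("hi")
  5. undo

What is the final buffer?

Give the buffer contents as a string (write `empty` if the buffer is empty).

After op 1 (type): buf='blue' undo_depth=1 redo_depth=0
After op 2 (type): buf='bluequx' undo_depth=2 redo_depth=0
After op 3 (undo): buf='blue' undo_depth=1 redo_depth=1
After op 4 (type): buf='bluehi' undo_depth=2 redo_depth=0
After op 5 (undo): buf='blue' undo_depth=1 redo_depth=1

Answer: blue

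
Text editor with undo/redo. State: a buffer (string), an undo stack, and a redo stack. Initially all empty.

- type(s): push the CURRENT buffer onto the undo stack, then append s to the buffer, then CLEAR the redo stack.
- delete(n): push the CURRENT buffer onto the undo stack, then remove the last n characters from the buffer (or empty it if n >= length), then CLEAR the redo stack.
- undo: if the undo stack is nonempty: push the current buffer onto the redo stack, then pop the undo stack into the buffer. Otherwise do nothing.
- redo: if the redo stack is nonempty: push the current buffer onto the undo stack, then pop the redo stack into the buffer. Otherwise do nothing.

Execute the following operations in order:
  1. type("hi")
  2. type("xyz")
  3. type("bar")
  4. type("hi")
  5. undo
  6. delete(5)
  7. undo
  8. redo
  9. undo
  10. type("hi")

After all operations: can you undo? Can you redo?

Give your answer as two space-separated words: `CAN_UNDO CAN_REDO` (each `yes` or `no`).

After op 1 (type): buf='hi' undo_depth=1 redo_depth=0
After op 2 (type): buf='hixyz' undo_depth=2 redo_depth=0
After op 3 (type): buf='hixyzbar' undo_depth=3 redo_depth=0
After op 4 (type): buf='hixyzbarhi' undo_depth=4 redo_depth=0
After op 5 (undo): buf='hixyzbar' undo_depth=3 redo_depth=1
After op 6 (delete): buf='hix' undo_depth=4 redo_depth=0
After op 7 (undo): buf='hixyzbar' undo_depth=3 redo_depth=1
After op 8 (redo): buf='hix' undo_depth=4 redo_depth=0
After op 9 (undo): buf='hixyzbar' undo_depth=3 redo_depth=1
After op 10 (type): buf='hixyzbarhi' undo_depth=4 redo_depth=0

Answer: yes no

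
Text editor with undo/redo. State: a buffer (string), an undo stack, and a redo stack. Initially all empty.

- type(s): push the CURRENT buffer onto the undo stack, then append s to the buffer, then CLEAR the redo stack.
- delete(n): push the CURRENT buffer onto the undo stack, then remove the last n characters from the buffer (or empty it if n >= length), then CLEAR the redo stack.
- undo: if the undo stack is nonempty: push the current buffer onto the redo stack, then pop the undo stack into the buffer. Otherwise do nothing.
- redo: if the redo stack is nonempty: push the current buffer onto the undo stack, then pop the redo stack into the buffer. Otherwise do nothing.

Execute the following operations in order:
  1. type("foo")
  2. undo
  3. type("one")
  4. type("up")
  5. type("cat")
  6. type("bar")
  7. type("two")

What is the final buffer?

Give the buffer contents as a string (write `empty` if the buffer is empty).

Answer: oneupcatbartwo

Derivation:
After op 1 (type): buf='foo' undo_depth=1 redo_depth=0
After op 2 (undo): buf='(empty)' undo_depth=0 redo_depth=1
After op 3 (type): buf='one' undo_depth=1 redo_depth=0
After op 4 (type): buf='oneup' undo_depth=2 redo_depth=0
After op 5 (type): buf='oneupcat' undo_depth=3 redo_depth=0
After op 6 (type): buf='oneupcatbar' undo_depth=4 redo_depth=0
After op 7 (type): buf='oneupcatbartwo' undo_depth=5 redo_depth=0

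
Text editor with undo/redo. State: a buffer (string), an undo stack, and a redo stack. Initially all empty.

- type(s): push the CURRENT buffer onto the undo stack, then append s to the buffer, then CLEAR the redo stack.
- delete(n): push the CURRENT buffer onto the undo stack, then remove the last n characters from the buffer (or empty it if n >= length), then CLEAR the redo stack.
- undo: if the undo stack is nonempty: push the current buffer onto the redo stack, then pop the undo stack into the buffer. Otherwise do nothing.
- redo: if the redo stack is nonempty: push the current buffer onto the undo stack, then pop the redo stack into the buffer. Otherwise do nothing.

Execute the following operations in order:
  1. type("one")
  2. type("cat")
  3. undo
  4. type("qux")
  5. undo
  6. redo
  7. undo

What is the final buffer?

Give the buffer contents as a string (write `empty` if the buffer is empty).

Answer: one

Derivation:
After op 1 (type): buf='one' undo_depth=1 redo_depth=0
After op 2 (type): buf='onecat' undo_depth=2 redo_depth=0
After op 3 (undo): buf='one' undo_depth=1 redo_depth=1
After op 4 (type): buf='onequx' undo_depth=2 redo_depth=0
After op 5 (undo): buf='one' undo_depth=1 redo_depth=1
After op 6 (redo): buf='onequx' undo_depth=2 redo_depth=0
After op 7 (undo): buf='one' undo_depth=1 redo_depth=1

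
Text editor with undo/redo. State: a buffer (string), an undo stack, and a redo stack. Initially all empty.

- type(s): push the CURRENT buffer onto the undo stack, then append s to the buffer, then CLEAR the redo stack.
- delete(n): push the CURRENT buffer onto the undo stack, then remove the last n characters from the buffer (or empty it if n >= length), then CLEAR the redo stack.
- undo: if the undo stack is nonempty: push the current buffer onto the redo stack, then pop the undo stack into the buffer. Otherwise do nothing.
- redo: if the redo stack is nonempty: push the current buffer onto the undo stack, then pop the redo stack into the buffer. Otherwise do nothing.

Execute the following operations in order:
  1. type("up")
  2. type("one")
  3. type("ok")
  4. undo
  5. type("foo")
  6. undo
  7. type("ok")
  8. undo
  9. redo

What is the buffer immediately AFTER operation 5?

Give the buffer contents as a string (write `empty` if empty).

After op 1 (type): buf='up' undo_depth=1 redo_depth=0
After op 2 (type): buf='upone' undo_depth=2 redo_depth=0
After op 3 (type): buf='uponeok' undo_depth=3 redo_depth=0
After op 4 (undo): buf='upone' undo_depth=2 redo_depth=1
After op 5 (type): buf='uponefoo' undo_depth=3 redo_depth=0

Answer: uponefoo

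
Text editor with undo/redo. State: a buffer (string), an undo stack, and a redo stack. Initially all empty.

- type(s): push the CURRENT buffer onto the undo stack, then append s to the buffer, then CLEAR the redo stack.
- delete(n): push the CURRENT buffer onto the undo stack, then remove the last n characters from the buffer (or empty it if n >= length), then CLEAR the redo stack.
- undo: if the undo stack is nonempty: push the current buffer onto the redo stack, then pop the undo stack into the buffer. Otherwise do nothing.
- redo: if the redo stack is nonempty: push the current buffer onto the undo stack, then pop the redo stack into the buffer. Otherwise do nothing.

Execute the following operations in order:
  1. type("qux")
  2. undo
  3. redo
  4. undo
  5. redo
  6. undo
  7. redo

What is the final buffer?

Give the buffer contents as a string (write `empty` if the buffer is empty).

Answer: qux

Derivation:
After op 1 (type): buf='qux' undo_depth=1 redo_depth=0
After op 2 (undo): buf='(empty)' undo_depth=0 redo_depth=1
After op 3 (redo): buf='qux' undo_depth=1 redo_depth=0
After op 4 (undo): buf='(empty)' undo_depth=0 redo_depth=1
After op 5 (redo): buf='qux' undo_depth=1 redo_depth=0
After op 6 (undo): buf='(empty)' undo_depth=0 redo_depth=1
After op 7 (redo): buf='qux' undo_depth=1 redo_depth=0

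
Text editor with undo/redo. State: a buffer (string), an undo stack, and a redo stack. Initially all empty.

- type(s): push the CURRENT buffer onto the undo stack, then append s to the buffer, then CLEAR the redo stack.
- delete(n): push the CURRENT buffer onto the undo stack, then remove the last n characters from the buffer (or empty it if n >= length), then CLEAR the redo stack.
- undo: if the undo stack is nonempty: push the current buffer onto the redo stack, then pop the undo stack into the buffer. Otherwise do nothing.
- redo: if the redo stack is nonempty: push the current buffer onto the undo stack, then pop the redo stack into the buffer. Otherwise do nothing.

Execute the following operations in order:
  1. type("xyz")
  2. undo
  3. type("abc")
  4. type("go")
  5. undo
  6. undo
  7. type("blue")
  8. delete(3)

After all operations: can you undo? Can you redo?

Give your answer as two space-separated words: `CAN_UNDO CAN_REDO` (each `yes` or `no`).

After op 1 (type): buf='xyz' undo_depth=1 redo_depth=0
After op 2 (undo): buf='(empty)' undo_depth=0 redo_depth=1
After op 3 (type): buf='abc' undo_depth=1 redo_depth=0
After op 4 (type): buf='abcgo' undo_depth=2 redo_depth=0
After op 5 (undo): buf='abc' undo_depth=1 redo_depth=1
After op 6 (undo): buf='(empty)' undo_depth=0 redo_depth=2
After op 7 (type): buf='blue' undo_depth=1 redo_depth=0
After op 8 (delete): buf='b' undo_depth=2 redo_depth=0

Answer: yes no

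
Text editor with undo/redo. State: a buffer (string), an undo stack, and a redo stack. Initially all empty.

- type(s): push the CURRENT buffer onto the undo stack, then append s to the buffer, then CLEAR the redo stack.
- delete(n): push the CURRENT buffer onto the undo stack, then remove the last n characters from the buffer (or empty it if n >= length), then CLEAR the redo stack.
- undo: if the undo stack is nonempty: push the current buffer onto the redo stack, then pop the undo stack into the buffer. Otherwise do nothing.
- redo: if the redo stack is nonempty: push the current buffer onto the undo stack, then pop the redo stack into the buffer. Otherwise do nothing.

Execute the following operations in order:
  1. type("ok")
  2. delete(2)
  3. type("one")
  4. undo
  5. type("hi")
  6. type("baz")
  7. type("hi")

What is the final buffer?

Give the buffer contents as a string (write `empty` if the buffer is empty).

Answer: hibazhi

Derivation:
After op 1 (type): buf='ok' undo_depth=1 redo_depth=0
After op 2 (delete): buf='(empty)' undo_depth=2 redo_depth=0
After op 3 (type): buf='one' undo_depth=3 redo_depth=0
After op 4 (undo): buf='(empty)' undo_depth=2 redo_depth=1
After op 5 (type): buf='hi' undo_depth=3 redo_depth=0
After op 6 (type): buf='hibaz' undo_depth=4 redo_depth=0
After op 7 (type): buf='hibazhi' undo_depth=5 redo_depth=0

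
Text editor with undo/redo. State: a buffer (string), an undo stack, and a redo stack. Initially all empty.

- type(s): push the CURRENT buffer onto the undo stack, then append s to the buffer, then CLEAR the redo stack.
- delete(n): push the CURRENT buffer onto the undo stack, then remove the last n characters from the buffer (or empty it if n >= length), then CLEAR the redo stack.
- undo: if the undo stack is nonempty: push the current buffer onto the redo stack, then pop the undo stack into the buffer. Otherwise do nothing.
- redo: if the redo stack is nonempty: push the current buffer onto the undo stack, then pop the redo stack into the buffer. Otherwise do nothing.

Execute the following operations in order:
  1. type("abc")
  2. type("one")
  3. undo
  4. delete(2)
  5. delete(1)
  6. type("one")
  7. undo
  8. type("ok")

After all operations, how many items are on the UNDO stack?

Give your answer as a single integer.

Answer: 4

Derivation:
After op 1 (type): buf='abc' undo_depth=1 redo_depth=0
After op 2 (type): buf='abcone' undo_depth=2 redo_depth=0
After op 3 (undo): buf='abc' undo_depth=1 redo_depth=1
After op 4 (delete): buf='a' undo_depth=2 redo_depth=0
After op 5 (delete): buf='(empty)' undo_depth=3 redo_depth=0
After op 6 (type): buf='one' undo_depth=4 redo_depth=0
After op 7 (undo): buf='(empty)' undo_depth=3 redo_depth=1
After op 8 (type): buf='ok' undo_depth=4 redo_depth=0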